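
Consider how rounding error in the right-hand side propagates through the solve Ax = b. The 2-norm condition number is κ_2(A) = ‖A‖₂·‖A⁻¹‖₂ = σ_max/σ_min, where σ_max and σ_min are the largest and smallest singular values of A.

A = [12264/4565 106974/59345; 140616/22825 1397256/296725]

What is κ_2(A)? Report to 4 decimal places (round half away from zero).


form AᵀA = [23533001856/520980625 17636521392/520980625; 17636521392/520980625 13245031044/520980625] with trace 1471121316/20839225 and determinant 49787136/20839225
char-poly roots: 1764/25 and 28224/833569
so κ_2 = √((1764/25) / (28224/833569)) = 45.6500

45.6500


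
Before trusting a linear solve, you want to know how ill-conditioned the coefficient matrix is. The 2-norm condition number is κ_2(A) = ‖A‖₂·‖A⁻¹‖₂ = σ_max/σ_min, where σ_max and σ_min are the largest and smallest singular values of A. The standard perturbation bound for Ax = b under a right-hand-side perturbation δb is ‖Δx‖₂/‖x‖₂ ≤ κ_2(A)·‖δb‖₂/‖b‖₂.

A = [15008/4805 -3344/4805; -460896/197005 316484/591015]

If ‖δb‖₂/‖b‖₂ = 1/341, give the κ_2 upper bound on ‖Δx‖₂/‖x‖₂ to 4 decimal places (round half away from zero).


1.0568

AᵀA = [23642146816/1552438801 -5319440000/1552438801; -5319440000/1552438801 10773587344/13971949209]; tr = 132988048/8311689, det = 16384/8311689
solving λ² − 132988048/8311689·λ + 16384/8311689 = 0 gives λ = 16, 1024/8311689
σ_max=√16=4, σ_min=√(1024/8311689)=(32/2883) → κ = 360.3750
bound on ‖Δx‖/‖x‖: κ·ε = 360.3750·1/341 = 1.0568


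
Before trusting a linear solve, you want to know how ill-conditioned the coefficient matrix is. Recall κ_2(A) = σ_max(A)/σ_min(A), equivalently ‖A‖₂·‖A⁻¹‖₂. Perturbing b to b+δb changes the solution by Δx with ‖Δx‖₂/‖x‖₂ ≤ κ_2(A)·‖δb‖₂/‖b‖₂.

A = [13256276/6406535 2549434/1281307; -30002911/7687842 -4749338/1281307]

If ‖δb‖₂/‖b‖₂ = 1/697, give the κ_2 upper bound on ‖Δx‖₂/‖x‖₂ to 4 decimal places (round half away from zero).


form AᵀA = [99759880393849/5112708876900 1583470296023/85211814615; 1583470296023/85211814615 100539187400/5680787641] with trace 226213019089/6079320900 and determinant 13845841/1519830225
eigenvalues of AᵀA: λ = (tr ± √(tr²−4·det))/2 = 3721/100, 14884/60793209
so κ_2 = √((3721/100) / (14884/60793209)) = 389.8500
worst-case relative error ≤ 389.8500 × 1/697 = 0.5593

0.5593


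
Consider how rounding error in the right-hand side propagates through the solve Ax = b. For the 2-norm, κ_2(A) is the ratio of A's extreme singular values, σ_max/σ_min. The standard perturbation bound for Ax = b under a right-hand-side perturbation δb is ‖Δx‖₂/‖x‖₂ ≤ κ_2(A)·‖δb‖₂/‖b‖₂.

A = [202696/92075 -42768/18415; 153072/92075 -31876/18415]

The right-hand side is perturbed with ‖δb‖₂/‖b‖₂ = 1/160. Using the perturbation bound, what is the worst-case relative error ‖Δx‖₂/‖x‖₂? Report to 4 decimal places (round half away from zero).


AᵀA = [2580668224/339112225 -541929024/67822445; -541929024/67822445 113807248/13564489]; tr = 6451664/403225, det = 1024/403225
λ_max, λ_min = (6451664/403225 ± √41622316759296/162590400625)/2 = 16, 64/403225
σ_max=√16=4, σ_min=√(64/403225)=(8/635) → κ = 317.5000
bound on ‖Δx‖/‖x‖: κ·ε = 317.5000·1/160 = 1.9844

1.9844


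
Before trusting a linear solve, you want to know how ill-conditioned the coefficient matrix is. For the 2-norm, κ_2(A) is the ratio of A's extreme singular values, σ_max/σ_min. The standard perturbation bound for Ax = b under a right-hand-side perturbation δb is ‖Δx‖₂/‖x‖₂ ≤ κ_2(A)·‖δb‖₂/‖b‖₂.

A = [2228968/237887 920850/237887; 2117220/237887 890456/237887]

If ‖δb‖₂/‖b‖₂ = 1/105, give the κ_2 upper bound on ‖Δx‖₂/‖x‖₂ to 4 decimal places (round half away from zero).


3.0048

M = AᵀA = [11237715664/67289209 4682326320/67289209; 4682326320/67289209 1951101796/67289209]. tr(M)=78040340/398161, det(M)=153664/398161
λ_max, λ_min = (78040340/398161 ± √6090049935267984/158532181921)/2 = 196, 784/398161
κ_2(A) = √(λ_max/λ_min) = √(196 / (784/398161)) = 315.5000
worst-case relative error ≤ 315.5000 × 1/105 = 3.0048


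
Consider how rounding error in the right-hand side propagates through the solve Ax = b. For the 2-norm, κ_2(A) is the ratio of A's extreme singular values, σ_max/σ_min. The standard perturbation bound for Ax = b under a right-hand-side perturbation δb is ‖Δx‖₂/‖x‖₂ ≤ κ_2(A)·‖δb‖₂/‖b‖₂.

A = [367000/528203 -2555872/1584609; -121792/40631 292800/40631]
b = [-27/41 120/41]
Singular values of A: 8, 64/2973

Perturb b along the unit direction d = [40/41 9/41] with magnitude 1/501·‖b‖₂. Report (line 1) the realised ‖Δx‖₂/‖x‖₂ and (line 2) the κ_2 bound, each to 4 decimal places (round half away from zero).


from the listed singular values, σ₁ = 8, σ_n = 64/2973
κ = σ_max/σ_min = 8/(64/2973) = 371.6250
bound on ‖Δx‖/‖x‖: κ·ε = 371.6250·1/501 = 0.7418
solve Ax = b  →  x = [-0.1442 0.3462]
‖b‖₂ = 3.0000 and ‖x‖₂ = 0.3750
with δb = [0.0058 0.0013], A·Δx = δb → ‖Δx‖ = 0.2782
relative error = 0.7418
so the bound is sharp here: realised error equals the bound

0.7418
0.7418


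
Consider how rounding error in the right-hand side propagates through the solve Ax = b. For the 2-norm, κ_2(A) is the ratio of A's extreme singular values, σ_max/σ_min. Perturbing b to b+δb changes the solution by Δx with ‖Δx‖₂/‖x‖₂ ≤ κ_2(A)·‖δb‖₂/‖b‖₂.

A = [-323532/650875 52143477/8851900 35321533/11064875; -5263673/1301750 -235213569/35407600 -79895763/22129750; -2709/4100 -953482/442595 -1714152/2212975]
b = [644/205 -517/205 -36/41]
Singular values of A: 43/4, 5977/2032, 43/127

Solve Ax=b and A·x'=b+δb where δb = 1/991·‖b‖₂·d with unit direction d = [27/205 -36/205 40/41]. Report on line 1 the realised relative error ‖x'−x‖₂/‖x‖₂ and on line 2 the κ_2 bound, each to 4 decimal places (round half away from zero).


0.0244
0.0320

σ_max = 43/4, σ_min = 43/127
condition number: (43/4) ÷ (43/127) = 31.7500
κ_2(A)·‖δb‖/‖b‖ = 0.0320
solve Ax = b  →  x = [-0.2222 0.3992 0.2129]
‖b‖₂ = 4.1231 and ‖x‖₂ = 0.5040
re-solving with b+δb shifts x by Δx of norm 0.0123
dividing the unrounded norms, ‖Δx‖/‖x‖ = 0.0244
realised/bound (from unrounded values) ≈ 0.7610


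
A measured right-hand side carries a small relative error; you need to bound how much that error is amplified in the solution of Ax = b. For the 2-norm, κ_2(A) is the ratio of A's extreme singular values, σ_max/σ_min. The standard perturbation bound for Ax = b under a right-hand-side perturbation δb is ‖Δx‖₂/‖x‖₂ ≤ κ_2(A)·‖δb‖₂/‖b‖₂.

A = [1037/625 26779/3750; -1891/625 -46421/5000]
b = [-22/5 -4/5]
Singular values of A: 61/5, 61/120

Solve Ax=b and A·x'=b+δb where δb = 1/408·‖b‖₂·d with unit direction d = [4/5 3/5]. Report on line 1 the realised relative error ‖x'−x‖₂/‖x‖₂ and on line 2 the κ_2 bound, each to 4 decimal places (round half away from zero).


0.0027
0.0588

σ_max = 61/5, σ_min = 61/120
κ = σ_max/σ_min = (61/5)/(61/120) = 24.0000
perturbation bound = 24.0000·1/408 = 0.0588
solve Ax = b  →  x = [7.5082 -2.3607]
‖b‖₂ = 4.4721 and ‖x‖₂ = 7.8706
Δx = A⁻¹·δb where δb = 1/408·4.4721·d; ‖Δx‖ = 0.0216
realised ‖Δx‖/‖x‖ = 0.0027
so the bound overstates the realised error by a factor of ≈ 21.4709 (computed from the unrounded values)


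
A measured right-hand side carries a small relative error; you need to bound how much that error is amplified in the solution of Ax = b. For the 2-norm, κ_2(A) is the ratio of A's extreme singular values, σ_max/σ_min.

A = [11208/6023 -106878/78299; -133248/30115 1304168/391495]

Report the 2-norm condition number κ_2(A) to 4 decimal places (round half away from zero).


AᵀA = [20895511104/906913225 -15671153328/906913225; -15671153328/906913225 11754004996/906913225]; tr = 1305980644/36276529, det = 921600/36276529
eigenvalues of AᵀA: λ = (tr ± √(tr²−4·det))/2 = 36, 25600/36276529
σ_max=√36=6, σ_min=√(25600/36276529)=(160/6023) → κ = 225.8625

225.8625


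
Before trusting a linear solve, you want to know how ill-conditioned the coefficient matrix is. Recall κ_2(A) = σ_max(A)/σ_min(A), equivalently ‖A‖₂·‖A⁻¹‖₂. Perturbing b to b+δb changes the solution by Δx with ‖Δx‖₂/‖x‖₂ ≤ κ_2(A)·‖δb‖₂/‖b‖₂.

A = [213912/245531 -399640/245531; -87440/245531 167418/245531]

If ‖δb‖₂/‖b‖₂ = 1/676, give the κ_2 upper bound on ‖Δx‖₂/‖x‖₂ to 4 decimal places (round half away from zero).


0.4109

AᵀA = [316000576/356718769 -592466400/356718769; -592466400/356718769 1110892996/356718769]; tr = 4937348/1234321, det = 256/1234321
λ_max, λ_min = (4937348/1234321 ± √24376141328400/1523548331041)/2 = 4, 64/1234321
κ = σ_max/σ_min = 2/(8/1111) = 277.7500
perturbation bound = 277.7500·1/676 = 0.4109


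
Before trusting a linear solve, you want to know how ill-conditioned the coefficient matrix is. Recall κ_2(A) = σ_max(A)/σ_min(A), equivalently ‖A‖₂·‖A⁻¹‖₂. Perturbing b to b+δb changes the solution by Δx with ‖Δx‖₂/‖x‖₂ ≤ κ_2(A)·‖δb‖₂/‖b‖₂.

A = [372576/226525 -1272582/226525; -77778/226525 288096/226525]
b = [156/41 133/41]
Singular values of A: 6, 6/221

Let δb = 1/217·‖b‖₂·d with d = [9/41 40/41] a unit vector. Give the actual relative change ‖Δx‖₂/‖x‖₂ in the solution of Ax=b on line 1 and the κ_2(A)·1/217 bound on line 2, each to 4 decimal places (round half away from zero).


σ_max = 6, σ_min = 6/221
κ_2(A) = 6 / (6/221) = 221.0000
worst-case relative error ≤ 221.0000 × 1/217 = 1.0184
solve Ax = b  →  x = [141.5800 40.7733]
‖b‖₂ = 5.0000 and ‖x‖₂ = 147.3342
re-solving with b+δb shifts x by Δx of norm 0.8487
realised ‖Δx‖/‖x‖ = 0.0058
so the bound overstates the realised error by a factor of ≈ 176.8010 (computed from the unrounded values)

0.0058
1.0184


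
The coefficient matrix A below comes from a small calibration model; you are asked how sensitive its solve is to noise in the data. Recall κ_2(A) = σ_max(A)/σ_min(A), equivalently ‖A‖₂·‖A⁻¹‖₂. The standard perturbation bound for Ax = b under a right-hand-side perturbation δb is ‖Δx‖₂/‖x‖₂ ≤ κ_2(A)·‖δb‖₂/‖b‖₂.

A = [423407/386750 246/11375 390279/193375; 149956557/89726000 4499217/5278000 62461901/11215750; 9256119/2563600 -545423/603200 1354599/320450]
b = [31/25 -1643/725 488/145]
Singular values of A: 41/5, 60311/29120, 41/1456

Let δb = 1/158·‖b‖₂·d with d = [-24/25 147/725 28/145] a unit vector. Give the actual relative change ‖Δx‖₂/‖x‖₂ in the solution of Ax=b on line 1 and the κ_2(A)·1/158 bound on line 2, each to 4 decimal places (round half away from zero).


σ_max = 41/5, σ_min = 41/1456
condition number: (41/5) ÷ (41/1456) = 291.2000
perturbation bound = 291.2000·1/158 = 1.8430
solve Ax = b  →  x = [20.2212 27.2510 -10.6465]
‖b‖₂ = 4.2426 and ‖x‖₂ = 35.5649
Δx = A⁻¹·δb where δb = 1/158·4.2426·d; ‖Δx‖ = 0.9536
dividing the unrounded norms, ‖Δx‖/‖x‖ = 0.0268
tightness: 0.0268 against a bound of 1.8430 (unrounded ratio ≈ 0.0145)

0.0268
1.8430


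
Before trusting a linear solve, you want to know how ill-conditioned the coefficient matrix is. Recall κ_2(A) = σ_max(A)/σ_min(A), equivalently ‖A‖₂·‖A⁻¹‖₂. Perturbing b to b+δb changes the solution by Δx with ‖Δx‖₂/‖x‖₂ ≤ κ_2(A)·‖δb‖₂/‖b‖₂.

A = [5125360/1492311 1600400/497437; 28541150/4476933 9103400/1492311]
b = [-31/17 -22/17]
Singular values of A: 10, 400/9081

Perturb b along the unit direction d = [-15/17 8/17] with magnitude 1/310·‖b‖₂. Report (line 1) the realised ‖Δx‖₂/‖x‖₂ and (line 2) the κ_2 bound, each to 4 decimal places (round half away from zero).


from the listed singular values, σ₁ = 10, σ_n = 400/9081
condition number: 10 ÷ (400/9081) = 227.0250
worst-case relative error ≤ 227.0250 × 1/310 = 0.7323
solve Ax = b  →  x = [-15.8017 16.3018]
2-norm of b is 2.2361; of x, 22.7034
δb = ε·‖b‖·d = [-0.0064 0.0034]; solving A·Δx = δb gives ‖Δx‖ = 0.1638
relative error = 0.0072
tightness: 0.0072 against a bound of 0.7323 (unrounded ratio ≈ 0.0098)

0.0072
0.7323


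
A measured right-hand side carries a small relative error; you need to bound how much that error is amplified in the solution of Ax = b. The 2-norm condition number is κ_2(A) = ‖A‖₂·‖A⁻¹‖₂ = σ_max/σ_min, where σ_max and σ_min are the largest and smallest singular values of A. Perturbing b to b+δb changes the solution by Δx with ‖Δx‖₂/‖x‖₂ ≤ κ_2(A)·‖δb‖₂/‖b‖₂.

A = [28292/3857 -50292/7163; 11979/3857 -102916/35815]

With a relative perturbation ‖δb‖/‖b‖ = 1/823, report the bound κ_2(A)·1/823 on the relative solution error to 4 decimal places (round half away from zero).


0.2020

AᵀA = [943933705/14876449 -642087468/10626035; -642087468/10626035 436827424/7590025]; tr = 53511161/442225, det = 234256/442225
λ_max, λ_min = (53511161/442225 ± √2863029976129521/195562950625)/2 = 121, 1936/442225
κ = σ_max/σ_min = 11/(44/665) = 166.2500
bound on ‖Δx‖/‖x‖: κ·ε = 166.2500·1/823 = 0.2020


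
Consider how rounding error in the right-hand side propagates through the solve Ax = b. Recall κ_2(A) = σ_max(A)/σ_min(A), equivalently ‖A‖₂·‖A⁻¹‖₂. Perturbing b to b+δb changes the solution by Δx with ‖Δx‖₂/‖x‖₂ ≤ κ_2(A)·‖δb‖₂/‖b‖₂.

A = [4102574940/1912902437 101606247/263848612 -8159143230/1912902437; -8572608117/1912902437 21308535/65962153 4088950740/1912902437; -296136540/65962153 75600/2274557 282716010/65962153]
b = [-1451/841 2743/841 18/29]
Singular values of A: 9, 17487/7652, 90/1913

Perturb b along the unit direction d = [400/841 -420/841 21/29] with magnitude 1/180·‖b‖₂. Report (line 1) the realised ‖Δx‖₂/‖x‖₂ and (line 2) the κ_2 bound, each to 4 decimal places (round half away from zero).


σ_max = 9, σ_min = 90/1913
condition number: 9 ÷ (90/1913) = 191.3000
perturbation bound = 191.3000·1/180 = 1.0628
solve Ax = b  →  x = [-6.9715 -41.3782 -6.8367]
‖b‖₂ = 3.7417 and ‖x‖₂ = 42.5147
Δx = A⁻¹·δb where δb = 1/180·3.7417·d; ‖Δx‖ = 0.4418
dividing the unrounded norms, ‖Δx‖/‖x‖ = 0.0104
realised/bound (from unrounded values) ≈ 0.0098

0.0104
1.0628


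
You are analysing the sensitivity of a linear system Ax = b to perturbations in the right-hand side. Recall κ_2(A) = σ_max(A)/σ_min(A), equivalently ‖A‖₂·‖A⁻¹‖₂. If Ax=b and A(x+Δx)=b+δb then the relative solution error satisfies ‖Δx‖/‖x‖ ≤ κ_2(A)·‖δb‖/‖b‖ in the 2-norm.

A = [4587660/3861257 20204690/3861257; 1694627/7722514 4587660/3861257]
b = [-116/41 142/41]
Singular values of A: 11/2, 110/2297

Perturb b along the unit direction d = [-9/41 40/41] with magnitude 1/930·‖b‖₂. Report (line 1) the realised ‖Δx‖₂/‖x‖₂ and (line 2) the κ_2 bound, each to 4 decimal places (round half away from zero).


0.0012
0.1235

from the listed singular values, σ₁ = 11/2, σ_n = 110/2297
κ_2(A) = (11/2) / (110/2297) = 114.8500
perturbation bound = 114.8500·1/930 = 0.1235
solve Ax = b  →  x = [-81.5698 17.9805]
‖b‖₂ = 4.4721 and ‖x‖₂ = 83.5281
with δb = [-0.0011 0.0047], A·Δx = δb → ‖Δx‖ = 0.1004
dividing the unrounded norms, ‖Δx‖/‖x‖ = 0.0012
realised/bound (from unrounded values) ≈ 0.0097


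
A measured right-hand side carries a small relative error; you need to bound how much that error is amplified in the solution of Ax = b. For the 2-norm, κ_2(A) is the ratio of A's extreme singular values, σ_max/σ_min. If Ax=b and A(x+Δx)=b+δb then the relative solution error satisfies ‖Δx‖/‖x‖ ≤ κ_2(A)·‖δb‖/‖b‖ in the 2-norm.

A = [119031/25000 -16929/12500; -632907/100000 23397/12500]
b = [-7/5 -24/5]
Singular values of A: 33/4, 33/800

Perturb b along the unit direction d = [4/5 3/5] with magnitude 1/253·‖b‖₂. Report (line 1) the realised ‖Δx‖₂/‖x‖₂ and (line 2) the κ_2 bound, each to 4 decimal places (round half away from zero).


from the listed singular values, σ₁ = 33/4, σ_n = 33/800
condition number: (33/4) ÷ (33/800) = 200.0000
perturbation bound = 200.0000·1/253 = 0.7905
solve Ax = b  →  x = [-26.8024 -93.1927]
‖b‖₂ = 5.0000 and ‖x‖₂ = 96.9704
re-solving with b+δb shifts x by Δx of norm 0.4791
dividing the unrounded norms, ‖Δx‖/‖x‖ = 0.0049
so the bound overstates the realised error by a factor of ≈ 160.0011 (computed from the unrounded values)

0.0049
0.7905


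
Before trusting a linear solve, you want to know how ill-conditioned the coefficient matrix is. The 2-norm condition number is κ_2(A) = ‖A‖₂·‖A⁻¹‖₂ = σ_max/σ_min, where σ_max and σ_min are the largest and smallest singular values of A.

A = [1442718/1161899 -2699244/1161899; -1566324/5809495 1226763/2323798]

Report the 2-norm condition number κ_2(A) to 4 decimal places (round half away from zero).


AᵀA = [1906751988/1181027825 -714980358/236205565; -714980358/236205565 1072492569/188964452]; tr = 2025842481/277888900, det = 59049/69472225
λ_max, λ_min = (2025842481/277888900 ± √4103775212837737761/77222240743210000)/2 = 729/100, 324/2778889
so κ_2 = √((729/100) / (324/2778889)) = 250.0500

250.0500


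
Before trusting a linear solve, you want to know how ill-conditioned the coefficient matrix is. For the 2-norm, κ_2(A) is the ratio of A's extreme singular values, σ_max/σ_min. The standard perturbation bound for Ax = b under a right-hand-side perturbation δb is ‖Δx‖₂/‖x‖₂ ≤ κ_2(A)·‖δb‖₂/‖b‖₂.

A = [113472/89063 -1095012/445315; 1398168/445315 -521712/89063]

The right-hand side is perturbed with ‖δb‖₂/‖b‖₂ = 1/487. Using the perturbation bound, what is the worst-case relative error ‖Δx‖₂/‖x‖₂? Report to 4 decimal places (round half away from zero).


AᵀA = [13472018496/1173405025 -1010289024/46936201; -1010289024/46936201 47358796176/1173405025]; tr = 210487248/4060225, det = 6718464/101505625
solving λ² − 210487248/4060225·λ + 6718464/101505625 = 0 gives λ = 1296/25, 5184/4060225
κ_2(A) = √(λ_max/λ_min) = √((1296/25) / (5184/4060225)) = 201.5000
κ_2(A)·‖δb‖/‖b‖ = 0.4138

0.4138


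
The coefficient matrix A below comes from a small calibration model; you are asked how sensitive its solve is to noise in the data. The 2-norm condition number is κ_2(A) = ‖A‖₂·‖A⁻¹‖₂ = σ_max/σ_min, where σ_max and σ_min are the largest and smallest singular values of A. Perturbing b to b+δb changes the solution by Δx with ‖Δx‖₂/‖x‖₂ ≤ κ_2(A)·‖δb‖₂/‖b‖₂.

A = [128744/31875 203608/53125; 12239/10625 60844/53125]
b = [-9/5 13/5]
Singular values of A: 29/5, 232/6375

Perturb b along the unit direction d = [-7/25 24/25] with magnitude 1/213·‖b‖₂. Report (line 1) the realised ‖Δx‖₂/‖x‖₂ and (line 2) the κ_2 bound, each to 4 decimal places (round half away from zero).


σ_max = 29/5, σ_min = 232/6375
κ = σ_max/σ_min = (29/5)/(232/6375) = 159.3750
perturbation bound = 159.3750·1/213 = 0.7482
solve Ax = b  →  x = [-56.9768 59.5757]
2-norm of b is 3.1623; of x, 82.4355
Δx = A⁻¹·δb where δb = 1/213·3.1623·d; ‖Δx‖ = 0.4080
dividing the unrounded norms, ‖Δx‖/‖x‖ = 0.0049
realised/bound (from unrounded values) ≈ 0.0066

0.0049
0.7482


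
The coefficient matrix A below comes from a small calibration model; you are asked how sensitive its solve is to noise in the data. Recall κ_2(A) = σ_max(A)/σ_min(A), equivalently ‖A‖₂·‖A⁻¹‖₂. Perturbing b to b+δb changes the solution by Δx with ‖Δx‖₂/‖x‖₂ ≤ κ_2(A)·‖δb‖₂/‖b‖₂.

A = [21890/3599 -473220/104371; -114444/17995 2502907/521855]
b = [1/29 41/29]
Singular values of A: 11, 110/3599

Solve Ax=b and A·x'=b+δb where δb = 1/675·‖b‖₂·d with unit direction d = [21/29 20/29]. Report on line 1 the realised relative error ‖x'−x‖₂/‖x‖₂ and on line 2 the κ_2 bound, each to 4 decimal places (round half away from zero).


0.0021
0.5332

from the listed singular values, σ₁ = 11, σ_n = 110/3599
κ = σ_max/σ_min = 11/(110/3599) = 359.9000
κ_2(A)·‖δb‖/‖b‖ = 0.5332
solve Ax = b  →  x = [19.5582 26.2291]
‖b‖₂ = 1.4142 and ‖x‖₂ = 32.7183
with δb = [0.0015 0.0014], A·Δx = δb → ‖Δx‖ = 0.0685
realised ‖Δx‖/‖x‖ = 0.0021
tightness: 0.0021 against a bound of 0.5332 (unrounded ratio ≈ 0.0039)


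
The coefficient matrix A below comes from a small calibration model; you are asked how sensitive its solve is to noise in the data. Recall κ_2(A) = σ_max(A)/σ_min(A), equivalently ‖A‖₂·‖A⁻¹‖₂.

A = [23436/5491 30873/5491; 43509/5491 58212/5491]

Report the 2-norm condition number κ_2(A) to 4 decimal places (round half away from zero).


323.0000

M = AᵀA = [8450793/104329 11267424/104329; 11267424/104329 15023457/104329]. tr(M)=23474250/104329, det(M)=50625/104329
solving λ² − 23474250/104329·λ + 50625/104329 = 0 gives λ = 225, 225/104329
κ = σ_max/σ_min = 15/(15/323) = 323.0000


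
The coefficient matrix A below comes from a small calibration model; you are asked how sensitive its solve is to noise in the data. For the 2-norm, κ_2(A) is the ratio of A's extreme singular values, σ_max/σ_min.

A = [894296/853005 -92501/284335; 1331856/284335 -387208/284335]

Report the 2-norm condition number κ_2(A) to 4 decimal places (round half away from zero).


260.0625

M = AᵀA = [1994566208/86569605 -193913048/28856535; -193913048/28856535 18856213/9618845]. tr(M)=432854425/17313921, det(M)=160000/17313921
eigenvalues of AᵀA: λ = (tr ± √(tr²−4·det))/2 = 25, 6400/17313921
so κ_2 = √(25 / (6400/17313921)) = 260.0625


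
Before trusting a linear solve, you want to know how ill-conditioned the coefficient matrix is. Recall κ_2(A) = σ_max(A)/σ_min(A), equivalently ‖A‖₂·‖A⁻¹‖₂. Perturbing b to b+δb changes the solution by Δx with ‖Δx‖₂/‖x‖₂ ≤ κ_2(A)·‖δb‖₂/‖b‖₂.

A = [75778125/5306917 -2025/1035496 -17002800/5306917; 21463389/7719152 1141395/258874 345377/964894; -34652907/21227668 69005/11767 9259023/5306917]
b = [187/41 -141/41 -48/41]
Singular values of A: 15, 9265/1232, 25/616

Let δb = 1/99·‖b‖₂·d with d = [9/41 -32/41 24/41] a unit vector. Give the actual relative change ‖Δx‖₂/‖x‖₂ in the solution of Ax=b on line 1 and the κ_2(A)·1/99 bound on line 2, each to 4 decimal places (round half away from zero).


from the listed singular values, σ₁ = 15, σ_n = 25/616
condition number: 15 ÷ (25/616) = 369.6000
κ_2(A)·‖δb‖/‖b‖ = 3.7333
solve Ax = b  →  x = [16.0715 -16.6155 70.2142]
2-norm of b is 5.8310; of x, 73.9216
re-solving with b+δb shifts x by Δx of norm 1.4513
dividing the unrounded norms, ‖Δx‖/‖x‖ = 0.0196
so the bound overstates the realised error by a factor of ≈ 190.1616 (computed from the unrounded values)

0.0196
3.7333


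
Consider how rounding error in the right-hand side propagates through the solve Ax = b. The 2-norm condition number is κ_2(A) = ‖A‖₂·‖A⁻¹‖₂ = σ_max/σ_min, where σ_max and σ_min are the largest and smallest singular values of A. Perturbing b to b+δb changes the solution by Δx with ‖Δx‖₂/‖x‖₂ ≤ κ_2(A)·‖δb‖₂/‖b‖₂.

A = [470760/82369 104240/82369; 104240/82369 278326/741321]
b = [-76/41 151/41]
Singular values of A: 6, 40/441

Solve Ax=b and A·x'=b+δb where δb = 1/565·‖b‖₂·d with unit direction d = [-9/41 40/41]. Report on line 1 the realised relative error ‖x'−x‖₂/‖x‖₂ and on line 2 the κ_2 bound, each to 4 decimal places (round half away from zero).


largest singular value 6, smallest 40/441
κ_2(A) = 6 / (40/441) = 66.1500
worst-case relative error ≤ 66.1500 × 1/565 = 0.1171
solve Ax = b  →  x = [-9.8431 42.9878]
‖b‖₂ = 4.1231 and ‖x‖₂ = 44.1003
Δx = A⁻¹·δb where δb = 1/565·4.1231·d; ‖Δx‖ = 0.0805
dividing the unrounded norms, ‖Δx‖/‖x‖ = 0.0018
tightness: 0.0018 against a bound of 0.1171 (unrounded ratio ≈ 0.0156)

0.0018
0.1171


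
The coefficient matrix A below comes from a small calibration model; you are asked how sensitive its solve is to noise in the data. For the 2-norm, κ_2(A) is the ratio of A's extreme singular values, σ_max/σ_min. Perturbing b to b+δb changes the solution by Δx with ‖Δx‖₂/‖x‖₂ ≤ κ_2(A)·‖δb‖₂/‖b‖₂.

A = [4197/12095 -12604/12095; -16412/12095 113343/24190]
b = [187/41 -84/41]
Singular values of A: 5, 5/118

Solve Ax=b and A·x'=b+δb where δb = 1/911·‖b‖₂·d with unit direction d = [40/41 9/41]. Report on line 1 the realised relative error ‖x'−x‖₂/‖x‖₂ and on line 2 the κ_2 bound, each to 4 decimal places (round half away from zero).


largest singular value 5, smallest 5/118
κ = σ_max/σ_min = 5/(5/118) = 118.0000
bound on ‖Δx‖/‖x‖: κ·ε = 118.0000·1/911 = 0.1295
solve Ax = b  →  x = [90.7920 25.8560]
‖b‖ = 5.0000, ‖x‖ = 94.4019
with δb = [0.0054 0.0012], A·Δx = δb → ‖Δx‖ = 0.1295
realised ‖Δx‖/‖x‖ = 0.0014
so the bound overstates the realised error by a factor of ≈ 94.4019 (computed from the unrounded values)

0.0014
0.1295


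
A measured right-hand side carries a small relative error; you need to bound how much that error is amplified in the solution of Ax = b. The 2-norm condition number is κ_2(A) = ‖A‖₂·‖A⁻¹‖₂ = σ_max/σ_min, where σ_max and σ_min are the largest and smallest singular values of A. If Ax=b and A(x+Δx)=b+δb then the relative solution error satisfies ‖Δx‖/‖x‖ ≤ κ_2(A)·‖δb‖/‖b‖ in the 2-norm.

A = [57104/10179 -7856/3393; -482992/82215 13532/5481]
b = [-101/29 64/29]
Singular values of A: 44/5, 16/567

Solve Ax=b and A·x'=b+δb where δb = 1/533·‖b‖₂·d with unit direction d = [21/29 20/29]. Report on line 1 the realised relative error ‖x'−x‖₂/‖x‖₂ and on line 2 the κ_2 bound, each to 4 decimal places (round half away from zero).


0.0077
0.5851

from the listed singular values, σ₁ = 44/5, σ_n = 16/567
κ_2(A) = (44/5) / (16/567) = 311.8500
κ_2(A)·‖δb‖/‖b‖ = 0.5851
solve Ax = b  →  x = [-14.0494 -32.5367]
‖b‖₂ = 4.1231 and ‖x‖₂ = 35.4404
re-solving with b+δb shifts x by Δx of norm 0.2741
relative error = 0.0077
tightness: 0.0077 against a bound of 0.5851 (unrounded ratio ≈ 0.0132)


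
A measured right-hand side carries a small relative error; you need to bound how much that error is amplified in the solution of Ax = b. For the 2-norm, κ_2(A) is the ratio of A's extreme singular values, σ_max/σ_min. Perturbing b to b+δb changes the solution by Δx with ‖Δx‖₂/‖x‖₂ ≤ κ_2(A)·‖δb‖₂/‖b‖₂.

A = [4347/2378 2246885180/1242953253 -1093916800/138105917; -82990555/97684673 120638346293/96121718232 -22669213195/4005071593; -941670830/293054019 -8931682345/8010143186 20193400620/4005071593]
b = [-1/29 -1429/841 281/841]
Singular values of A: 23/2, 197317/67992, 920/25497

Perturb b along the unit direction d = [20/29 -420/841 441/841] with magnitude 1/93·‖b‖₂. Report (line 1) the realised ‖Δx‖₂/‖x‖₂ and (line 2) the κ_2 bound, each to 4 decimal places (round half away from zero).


from the listed singular values, σ₁ = 23/2, σ_n = 920/25497
condition number: (23/2) ÷ (920/25497) = 318.7125
worst-case relative error ≤ 318.7125 × 1/93 = 3.4270
solve Ax = b  →  x = [0.3171 27.0029 6.2402]
‖b‖ = 1.7321, ‖x‖ = 27.7164
Δx = A⁻¹·δb where δb = 1/93·1.7321·d; ‖Δx‖ = 0.5162
relative error = 0.0186
so the bound overstates the realised error by a factor of ≈ 184.0239 (computed from the unrounded values)

0.0186
3.4270


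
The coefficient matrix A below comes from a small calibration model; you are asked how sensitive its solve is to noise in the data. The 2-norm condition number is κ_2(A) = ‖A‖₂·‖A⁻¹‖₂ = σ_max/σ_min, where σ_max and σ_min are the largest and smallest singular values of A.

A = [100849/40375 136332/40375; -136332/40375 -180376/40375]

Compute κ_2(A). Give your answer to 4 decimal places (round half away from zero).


form AᵀA = [1150277401/65205625 1533598668/65205625; 1533598668/65205625 2044876624/65205625] with trace 127806161/2608225 and determinant 153664/2608225
solving λ² − 127806161/2608225·λ + 153664/2608225 = 0 gives λ = 49, 3136/2608225
κ_2(A) = √(λ_max/λ_min) = √(49 / (3136/2608225)) = 201.8750

201.8750


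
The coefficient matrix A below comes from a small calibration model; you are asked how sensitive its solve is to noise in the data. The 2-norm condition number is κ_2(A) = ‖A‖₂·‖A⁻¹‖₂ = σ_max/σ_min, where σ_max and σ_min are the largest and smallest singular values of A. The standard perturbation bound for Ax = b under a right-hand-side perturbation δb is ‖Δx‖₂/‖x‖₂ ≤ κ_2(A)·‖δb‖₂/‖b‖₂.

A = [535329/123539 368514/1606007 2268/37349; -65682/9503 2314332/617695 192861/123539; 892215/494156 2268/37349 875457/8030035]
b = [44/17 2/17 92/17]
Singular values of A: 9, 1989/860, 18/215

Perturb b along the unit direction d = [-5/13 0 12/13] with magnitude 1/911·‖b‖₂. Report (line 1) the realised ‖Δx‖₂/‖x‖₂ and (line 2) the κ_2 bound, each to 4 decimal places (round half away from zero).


largest singular value 9, smallest 18/215
κ_2(A) = 9 / (18/215) = 107.5000
bound on ‖Δx‖/‖x‖: κ·ε = 107.5000·1/911 = 0.1180
solve Ax = b  →  x = [0.8703 -16.9813 44.6837]
‖b‖₂ = 6.0000 and ‖x‖₂ = 47.8096
with δb = [-0.0025 0.0000 0.0061], A·Δx = δb → ‖Δx‖ = 0.0787
relative error = 0.0016
tightness: 0.0016 against a bound of 0.1180 (unrounded ratio ≈ 0.0139)

0.0016
0.1180


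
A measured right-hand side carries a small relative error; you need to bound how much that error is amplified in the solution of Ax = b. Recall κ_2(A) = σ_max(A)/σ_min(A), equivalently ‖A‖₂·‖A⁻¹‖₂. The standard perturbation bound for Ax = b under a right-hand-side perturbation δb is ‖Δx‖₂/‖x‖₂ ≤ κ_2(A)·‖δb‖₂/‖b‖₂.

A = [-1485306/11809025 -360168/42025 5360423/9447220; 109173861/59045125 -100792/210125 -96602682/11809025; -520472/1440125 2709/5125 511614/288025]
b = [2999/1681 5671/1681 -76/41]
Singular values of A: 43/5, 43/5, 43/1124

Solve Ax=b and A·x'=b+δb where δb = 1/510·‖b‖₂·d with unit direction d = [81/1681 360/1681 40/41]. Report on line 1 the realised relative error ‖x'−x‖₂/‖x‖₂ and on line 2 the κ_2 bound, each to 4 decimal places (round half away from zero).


σ_max = 43/5, σ_min = 43/1124
condition number: (43/5) ÷ (43/1124) = 224.8000
bound on ‖Δx‖/‖x‖: κ·ε = 224.8000·1/510 = 0.4408
solve Ax = b  →  x = [-25.4111 -0.2419 -6.1418]
‖b‖₂ = 4.2426 and ‖x‖₂ = 26.1439
re-solving with b+δb shifts x by Δx of norm 0.2175
dividing the unrounded norms, ‖Δx‖/‖x‖ = 0.0083
tightness: 0.0083 against a bound of 0.4408 (unrounded ratio ≈ 0.0189)

0.0083
0.4408


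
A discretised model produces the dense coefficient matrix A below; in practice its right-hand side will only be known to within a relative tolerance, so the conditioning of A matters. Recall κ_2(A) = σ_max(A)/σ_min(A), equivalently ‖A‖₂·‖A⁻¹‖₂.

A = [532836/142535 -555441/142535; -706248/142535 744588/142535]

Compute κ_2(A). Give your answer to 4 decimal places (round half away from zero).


368.6250

form AᵀA = [31308017616/812649049 -32872909860/812649049; -32872909860/812649049 34517039769/812649049] with trace 78269985/966289 and determinant 46656/966289
λ_max, λ_min = (78269985/966289 ± √6126010219181889/933714431521)/2 = 81, 576/966289
so κ_2 = √(81 / (576/966289)) = 368.6250


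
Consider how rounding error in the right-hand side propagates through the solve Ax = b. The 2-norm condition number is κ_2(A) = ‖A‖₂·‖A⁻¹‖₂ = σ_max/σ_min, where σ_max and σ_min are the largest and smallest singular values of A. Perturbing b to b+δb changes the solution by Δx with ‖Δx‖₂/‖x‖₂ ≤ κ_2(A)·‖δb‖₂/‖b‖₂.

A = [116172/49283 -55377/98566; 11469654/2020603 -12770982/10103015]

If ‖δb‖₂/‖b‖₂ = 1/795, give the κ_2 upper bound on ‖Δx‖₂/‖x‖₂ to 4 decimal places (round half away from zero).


AᵀA = [912660516180/24158795761 -1026713057202/120793978805; -1026713057202/120793978805 4622877513009/2415879576100]; tr = 57042789489/1437168100, det = 15752961/359292025
eigenvalues of AᵀA: λ = (tr ± √(tr²−4·det))/2 = 3969/100, 15876/14371681
so κ_2 = √((3969/100) / (15876/14371681)) = 189.5500
κ_2(A)·‖δb‖/‖b‖ = 0.2384

0.2384


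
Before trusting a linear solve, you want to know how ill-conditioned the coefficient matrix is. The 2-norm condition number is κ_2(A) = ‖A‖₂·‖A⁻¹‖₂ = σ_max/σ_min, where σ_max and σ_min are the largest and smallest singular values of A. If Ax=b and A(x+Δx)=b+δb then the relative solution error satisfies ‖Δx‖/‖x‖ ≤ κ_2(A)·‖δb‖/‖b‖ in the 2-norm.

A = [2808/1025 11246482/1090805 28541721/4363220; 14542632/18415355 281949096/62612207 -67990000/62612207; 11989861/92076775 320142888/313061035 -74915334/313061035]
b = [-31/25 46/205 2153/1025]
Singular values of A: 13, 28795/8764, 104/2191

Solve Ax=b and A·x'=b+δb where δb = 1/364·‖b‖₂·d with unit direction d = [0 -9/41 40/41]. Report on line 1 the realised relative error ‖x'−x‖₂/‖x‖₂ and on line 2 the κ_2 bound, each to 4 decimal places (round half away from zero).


0.0034
0.7524

largest singular value 13, smallest 104/2191
condition number: 13 ÷ (104/2191) = 273.8750
bound on ‖Δx‖/‖x‖: κ·ε = 273.8750·1/364 = 0.7524
solve Ax = b  →  x = [-41.1238 8.2379 4.0486]
‖b‖₂ = 2.4495 and ‖x‖₂ = 42.1358
Δx = A⁻¹·δb where δb = 1/364·2.4495·d; ‖Δx‖ = 0.1418
realised ‖Δx‖/‖x‖ = 0.0034
realised/bound (from unrounded values) ≈ 0.0045


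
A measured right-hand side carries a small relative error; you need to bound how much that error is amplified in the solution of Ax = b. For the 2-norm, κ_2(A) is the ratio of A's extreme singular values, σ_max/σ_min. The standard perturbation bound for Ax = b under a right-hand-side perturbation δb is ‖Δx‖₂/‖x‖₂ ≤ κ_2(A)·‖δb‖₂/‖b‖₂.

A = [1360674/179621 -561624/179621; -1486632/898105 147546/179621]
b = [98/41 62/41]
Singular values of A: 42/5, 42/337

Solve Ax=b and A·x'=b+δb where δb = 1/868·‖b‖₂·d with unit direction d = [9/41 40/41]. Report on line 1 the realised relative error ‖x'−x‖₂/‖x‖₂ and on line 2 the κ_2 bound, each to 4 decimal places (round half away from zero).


0.0016
0.0776

largest singular value 42/5, smallest 42/337
κ_2(A) = (42/5) / (42/337) = 67.4000
perturbation bound = 67.4000·1/868 = 0.0776
solve Ax = b  →  x = [6.3919 14.7216]
‖b‖₂ = 2.8284 and ‖x‖₂ = 16.0494
with δb = [0.0007 0.0032], A·Δx = δb → ‖Δx‖ = 0.0261
realised ‖Δx‖/‖x‖ = 0.0016
realised/bound (from unrounded values) ≈ 0.0210


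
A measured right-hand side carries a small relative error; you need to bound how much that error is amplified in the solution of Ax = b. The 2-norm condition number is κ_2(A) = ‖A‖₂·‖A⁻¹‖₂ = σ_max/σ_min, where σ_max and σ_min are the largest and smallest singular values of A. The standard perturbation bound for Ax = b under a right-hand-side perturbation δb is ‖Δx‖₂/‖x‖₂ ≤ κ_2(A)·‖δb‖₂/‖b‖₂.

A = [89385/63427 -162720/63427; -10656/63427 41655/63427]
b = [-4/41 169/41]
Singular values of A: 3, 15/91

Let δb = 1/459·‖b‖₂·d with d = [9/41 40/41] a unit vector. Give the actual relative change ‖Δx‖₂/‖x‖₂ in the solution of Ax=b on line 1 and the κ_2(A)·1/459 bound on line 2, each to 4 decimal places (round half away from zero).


0.0022
0.0397

σ_max = 3, σ_min = 15/91
condition number: 3 ÷ (15/91) = 18.2000
perturbation bound = 18.2000·1/459 = 0.0397
solve Ax = b  →  x = [21.2549 11.7137]
‖b‖ = 4.1231, ‖x‖ = 24.2690
Δx = A⁻¹·δb where δb = 1/459·4.1231·d; ‖Δx‖ = 0.0545
relative error = 0.0022
tightness: 0.0022 against a bound of 0.0397 (unrounded ratio ≈ 0.0566)


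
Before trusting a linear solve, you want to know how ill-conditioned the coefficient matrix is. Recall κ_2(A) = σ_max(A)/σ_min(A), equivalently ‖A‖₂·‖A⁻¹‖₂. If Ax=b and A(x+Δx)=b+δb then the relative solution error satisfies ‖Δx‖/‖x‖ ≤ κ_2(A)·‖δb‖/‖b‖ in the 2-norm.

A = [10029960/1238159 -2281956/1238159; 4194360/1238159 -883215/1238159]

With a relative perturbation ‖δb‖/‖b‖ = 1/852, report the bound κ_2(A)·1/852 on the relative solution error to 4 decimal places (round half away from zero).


form AᵀA = [17057692800/221249489 -3837848040/221249489; -3837848040/221249489 864106209/221249489] with trace 437117049/5396329 and determinant 1166400/5396329
eigenvalues of AᵀA: λ = (tr ± √(tr²−4·det))/2 = 81, 14400/5396329
so κ_2 = √(81 / (14400/5396329)) = 174.2250
worst-case relative error ≤ 174.2250 × 1/852 = 0.2045

0.2045


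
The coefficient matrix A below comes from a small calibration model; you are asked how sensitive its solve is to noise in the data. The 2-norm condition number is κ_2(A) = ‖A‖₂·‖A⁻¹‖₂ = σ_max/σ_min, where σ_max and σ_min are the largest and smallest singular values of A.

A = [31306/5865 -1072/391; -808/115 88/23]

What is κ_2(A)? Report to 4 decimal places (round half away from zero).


86.2500

AᵀA = [107126596/1375929 -19041440/458643; -19041440/458643 3387200/152881]; tr = 476164/4761, det = 6400/4761
char-poly roots: 100 and 64/4761
κ_2(A) = √(λ_max/λ_min) = √(100 / (64/4761)) = 86.2500


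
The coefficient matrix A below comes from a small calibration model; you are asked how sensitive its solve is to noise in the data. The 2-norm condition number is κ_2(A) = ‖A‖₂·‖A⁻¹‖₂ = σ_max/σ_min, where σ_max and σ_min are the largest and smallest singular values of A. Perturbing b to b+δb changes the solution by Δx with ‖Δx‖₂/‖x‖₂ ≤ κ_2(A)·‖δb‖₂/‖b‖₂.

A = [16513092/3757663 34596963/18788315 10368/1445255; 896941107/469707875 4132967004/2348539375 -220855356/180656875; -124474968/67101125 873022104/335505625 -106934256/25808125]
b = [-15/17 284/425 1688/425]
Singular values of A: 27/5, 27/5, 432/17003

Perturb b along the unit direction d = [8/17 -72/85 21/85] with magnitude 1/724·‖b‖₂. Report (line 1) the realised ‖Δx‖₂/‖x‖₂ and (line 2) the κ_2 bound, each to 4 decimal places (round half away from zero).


0.2936
0.2936

σ_max = 27/5, σ_min = 432/17003
κ = σ_max/σ_min = (27/5)/(432/17003) = 212.5375
bound on ‖Δx‖/‖x‖: κ·ε = 212.5375·1/724 = 0.2936
solve Ax = b  →  x = [-0.3419 0.3390 -0.5926]
‖b‖ = 4.1231, ‖x‖ = 0.7635
re-solving with b+δb shifts x by Δx of norm 0.2241
relative error = 0.2936
realised/bound = 1 exactly: the bound is attained for this b and d


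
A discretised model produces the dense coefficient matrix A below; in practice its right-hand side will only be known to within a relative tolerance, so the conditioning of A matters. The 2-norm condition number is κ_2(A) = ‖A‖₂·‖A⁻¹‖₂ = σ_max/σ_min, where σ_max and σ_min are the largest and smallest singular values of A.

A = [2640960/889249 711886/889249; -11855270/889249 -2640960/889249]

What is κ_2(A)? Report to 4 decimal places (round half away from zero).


105.8000

form AᵀA = [87758534500/470412721 19743816960/470412721; 19743816960/470412721 4450595716/470412721] with trace 54853736/279841 and determinant 960400/279841
solving λ² − 54853736/279841·λ + 960400/279841 = 0 gives λ = 196, 4900/279841
σ_max=√196=14, σ_min=√(4900/279841)=(70/529) → κ = 105.8000
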